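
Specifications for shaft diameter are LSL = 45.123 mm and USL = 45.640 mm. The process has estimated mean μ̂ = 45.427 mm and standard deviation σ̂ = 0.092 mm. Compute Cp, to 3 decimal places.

Cp = (USL − LSL) / (6σ̂) = (45.640 − 45.123) / (6 × 0.092) = 0.5170 / 0.5520 = 0.9366

0.937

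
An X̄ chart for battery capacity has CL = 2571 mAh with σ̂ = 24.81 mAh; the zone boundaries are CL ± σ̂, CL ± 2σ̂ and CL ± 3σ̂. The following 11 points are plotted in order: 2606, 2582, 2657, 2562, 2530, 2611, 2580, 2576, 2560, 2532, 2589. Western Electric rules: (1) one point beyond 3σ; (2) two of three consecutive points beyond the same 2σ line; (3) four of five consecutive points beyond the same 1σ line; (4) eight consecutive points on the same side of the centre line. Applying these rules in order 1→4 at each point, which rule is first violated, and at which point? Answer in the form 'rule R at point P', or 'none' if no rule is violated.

Zone of each point (C = within 1σ̂, B = 1σ̂–2σ̂, A = 2σ̂–3σ̂, * = beyond 3σ̂; sign = side of CL): 1:+B, 2:+C, 3:+*, 4:-C, 5:-B, 6:+B, 7:+C, 8:+C, 9:-C, 10:-B, 11:+C
Rule 1 (one point beyond the 3σ limits) is satisfied at point 3.

rule 1 at point 3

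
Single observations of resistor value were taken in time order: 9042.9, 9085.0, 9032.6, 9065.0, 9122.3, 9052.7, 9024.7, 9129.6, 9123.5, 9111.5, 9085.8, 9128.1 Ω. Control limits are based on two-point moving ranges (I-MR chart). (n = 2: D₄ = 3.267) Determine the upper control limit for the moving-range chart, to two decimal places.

Moving ranges: 42.1, 52.4, 32.4, 57.3, 69.6, 28.0, 104.9, 6.1, 12.0, 25.7, 42.3; M̄R̄ = 472.8000 / 11 = 42.9818
UCL_MR = D₄·M̄R̄ = 3.267 × 42.9818 = 140.4216

140.42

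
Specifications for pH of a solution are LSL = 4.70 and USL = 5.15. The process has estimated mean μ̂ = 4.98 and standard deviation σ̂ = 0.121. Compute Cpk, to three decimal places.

Cpu = (USL − μ̂) / (3σ̂) = (5.15 − 4.98) / (3 × 0.121) = 0.4683; Cpl = (μ̂ − LSL) / (3σ̂) = (4.98 − 4.70) / (3 × 0.121) = 0.7713; Cpk = min(Cpu, Cpl) = 0.4683

0.468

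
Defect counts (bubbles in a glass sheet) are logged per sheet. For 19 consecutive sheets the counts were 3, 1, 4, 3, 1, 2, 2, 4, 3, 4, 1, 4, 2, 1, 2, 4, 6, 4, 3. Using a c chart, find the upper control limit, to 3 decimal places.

7.900

c̄ = (3 + 1 + 4 + 3 + 1 + 2 + 2 + 4 + 3 + 4 + 1 + 4 + 2 + 1 + 2 + 4 + 6 + 4 + 3) / 19 = 54 / 19 = 2.8421
UCL = c̄ + 3√c̄ = 2.8421 + 3 × √2.8421 = 2.8421 + 3 × 1.6859 = 7.8997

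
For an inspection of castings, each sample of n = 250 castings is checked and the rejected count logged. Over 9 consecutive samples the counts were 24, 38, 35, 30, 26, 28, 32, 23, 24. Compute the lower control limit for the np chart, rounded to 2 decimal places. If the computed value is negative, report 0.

p̄ = Σdᵢ / (k·n) = 260 / (9 × 250) = 0.11556
LCL = np̄ − 3·√(np̄(1−p̄)) = 28.8889 − 3 × 5.0548 = 13.7246

13.72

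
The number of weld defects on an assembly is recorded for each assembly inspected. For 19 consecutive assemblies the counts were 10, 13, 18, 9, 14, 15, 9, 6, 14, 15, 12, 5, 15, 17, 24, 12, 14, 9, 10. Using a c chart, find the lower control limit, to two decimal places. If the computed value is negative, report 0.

c̄ = (10 + 13 + 18 + 9 + 14 + 15 + 9 + 6 + 14 + 15 + 12 + 5 + 15 + 17 + 24 + 12 + 14 + 9 + 10) / 19 = 241 / 19 = 12.6842
LCL = c̄ − 3√c̄ = 12.6842 − 3 × 3.5615 = 1.9997

2.00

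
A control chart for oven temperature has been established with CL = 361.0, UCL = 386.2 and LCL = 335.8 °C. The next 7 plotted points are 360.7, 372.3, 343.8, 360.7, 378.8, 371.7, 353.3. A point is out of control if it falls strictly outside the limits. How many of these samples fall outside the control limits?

0

All 7 points lie within [335.8, 386.2].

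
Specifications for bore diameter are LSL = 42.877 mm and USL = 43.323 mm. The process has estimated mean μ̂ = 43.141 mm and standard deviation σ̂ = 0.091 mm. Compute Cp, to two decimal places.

Cp = (USL − LSL) / (6σ̂) = (43.323 − 42.877) / (6 × 0.091) = 0.4460 / 0.5460 = 0.8168

0.82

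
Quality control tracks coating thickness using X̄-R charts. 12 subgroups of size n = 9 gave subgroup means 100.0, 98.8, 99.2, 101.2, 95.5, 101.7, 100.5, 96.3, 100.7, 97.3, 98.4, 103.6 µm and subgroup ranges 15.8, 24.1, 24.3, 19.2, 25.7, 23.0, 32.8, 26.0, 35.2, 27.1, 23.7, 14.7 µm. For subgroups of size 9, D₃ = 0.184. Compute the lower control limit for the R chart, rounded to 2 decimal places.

R̄ = (15.8 + 24.1 + 24.3 + 19.2 + 25.7 + 23.0 + 32.8 + 26.0 + 35.2 + 27.1 + 23.7 + 14.7) / 12 = 291.6000 / 12 = 24.3000
LCL_R = D₃·R̄ = 0.184 × 24.3000 = 4.4712

4.47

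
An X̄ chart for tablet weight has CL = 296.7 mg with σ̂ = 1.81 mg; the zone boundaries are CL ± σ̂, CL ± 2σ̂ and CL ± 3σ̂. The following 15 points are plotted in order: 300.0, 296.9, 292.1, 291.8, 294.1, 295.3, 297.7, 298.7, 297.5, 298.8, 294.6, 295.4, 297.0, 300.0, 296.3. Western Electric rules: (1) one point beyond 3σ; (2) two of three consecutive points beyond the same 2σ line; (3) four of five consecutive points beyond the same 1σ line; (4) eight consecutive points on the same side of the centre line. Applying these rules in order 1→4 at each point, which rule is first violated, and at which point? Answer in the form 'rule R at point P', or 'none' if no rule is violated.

rule 2 at point 4

Zone of each point (C = within 1σ̂, B = 1σ̂–2σ̂, A = 2σ̂–3σ̂, * = beyond 3σ̂; sign = side of CL): 1:+B, 2:+C, 3:-A, 4:-A, 5:-B, 6:-C, 7:+C, 8:+B, 9:+C, 10:+B, 11:-B, 12:-C, 13:+C, 14:+B, 15:-C
Rule 2 (two of three consecutive points beyond the same 2σ limit) is satisfied at point 4.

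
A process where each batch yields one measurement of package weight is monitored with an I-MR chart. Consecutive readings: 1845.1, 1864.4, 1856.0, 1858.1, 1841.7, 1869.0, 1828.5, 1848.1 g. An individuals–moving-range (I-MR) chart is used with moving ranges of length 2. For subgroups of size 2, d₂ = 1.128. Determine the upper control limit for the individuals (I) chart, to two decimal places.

X̄ = (1845.1 + 1864.4 + 1856.0 + 1858.1 + 1841.7 + 1869.0 + 1828.5 + 1848.1) / 8 = 1851.3625
Moving ranges: 19.3, 8.4, 2.1, 16.4, 27.3, 40.5, 19.6; M̄R̄ = 133.6000 / 7 = 19.0857
UCL = X̄ + 3·M̄R̄/d₂ = 1851.3625 + 3 × 19.0857 / 1.128 = 1902.1224

1902.12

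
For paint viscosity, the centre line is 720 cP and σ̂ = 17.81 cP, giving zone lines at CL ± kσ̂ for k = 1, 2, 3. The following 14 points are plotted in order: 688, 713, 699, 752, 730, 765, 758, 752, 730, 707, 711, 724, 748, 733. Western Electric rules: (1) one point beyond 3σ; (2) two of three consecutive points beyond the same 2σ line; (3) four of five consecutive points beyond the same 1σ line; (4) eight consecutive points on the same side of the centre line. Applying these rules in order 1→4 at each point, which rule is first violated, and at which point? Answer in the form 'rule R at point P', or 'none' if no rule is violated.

Zone of each point (C = within 1σ̂, B = 1σ̂–2σ̂, A = 2σ̂–3σ̂, * = beyond 3σ̂; sign = side of CL): 1:-B, 2:-C, 3:-B, 4:+B, 5:+C, 6:+A, 7:+A, 8:+B, 9:+C, 10:-C, 11:-C, 12:+C, 13:+B, 14:+C
Rule 2 (two of three consecutive points beyond the same 2σ limit) is satisfied at point 7.

rule 2 at point 7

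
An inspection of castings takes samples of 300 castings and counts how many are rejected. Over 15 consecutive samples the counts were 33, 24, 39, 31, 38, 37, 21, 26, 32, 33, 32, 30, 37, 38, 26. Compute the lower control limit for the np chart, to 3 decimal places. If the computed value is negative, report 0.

15.804

p̄ = Σdᵢ / (k·n) = 477 / (15 × 300) = 0.10600
LCL = np̄ − 3·√(np̄(1−p̄)) = 31.8000 − 3 × 5.3319 = 15.8043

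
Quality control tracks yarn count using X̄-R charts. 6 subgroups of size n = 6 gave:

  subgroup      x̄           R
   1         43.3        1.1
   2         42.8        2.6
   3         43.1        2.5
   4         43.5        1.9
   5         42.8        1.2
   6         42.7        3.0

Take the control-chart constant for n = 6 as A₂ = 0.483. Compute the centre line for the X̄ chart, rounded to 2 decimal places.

X̄̄ = (43.3 + 42.8 + 43.1 + 43.5 + 42.8 + 42.7) / 6 = 258.2000 / 6 = 43.0333
CL = X̄̄ = 43.0333

43.03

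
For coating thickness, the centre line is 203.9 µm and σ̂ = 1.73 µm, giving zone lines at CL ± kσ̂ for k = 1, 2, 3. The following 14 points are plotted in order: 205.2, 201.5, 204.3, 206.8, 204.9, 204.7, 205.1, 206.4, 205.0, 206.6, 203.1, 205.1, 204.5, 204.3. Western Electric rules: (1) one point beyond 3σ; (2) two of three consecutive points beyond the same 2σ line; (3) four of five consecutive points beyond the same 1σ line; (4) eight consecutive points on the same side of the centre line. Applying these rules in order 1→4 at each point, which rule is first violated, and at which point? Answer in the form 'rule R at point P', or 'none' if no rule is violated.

Zone of each point (C = within 1σ̂, B = 1σ̂–2σ̂, A = 2σ̂–3σ̂, * = beyond 3σ̂; sign = side of CL): 1:+C, 2:-B, 3:+C, 4:+B, 5:+C, 6:+C, 7:+C, 8:+B, 9:+C, 10:+B, 11:-C, 12:+C, 13:+C, 14:+C
Rule 4 (eight consecutive points on the same side of the centre line) is satisfied at point 10.

rule 4 at point 10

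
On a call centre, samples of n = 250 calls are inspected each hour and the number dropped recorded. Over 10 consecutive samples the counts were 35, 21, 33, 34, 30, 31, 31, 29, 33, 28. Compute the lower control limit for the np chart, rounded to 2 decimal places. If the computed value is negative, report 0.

14.98

p̄ = Σdᵢ / (k·n) = 305 / (10 × 250) = 0.12200
LCL = np̄ − 3·√(np̄(1−p̄)) = 30.5000 − 3 × 5.1748 = 14.9755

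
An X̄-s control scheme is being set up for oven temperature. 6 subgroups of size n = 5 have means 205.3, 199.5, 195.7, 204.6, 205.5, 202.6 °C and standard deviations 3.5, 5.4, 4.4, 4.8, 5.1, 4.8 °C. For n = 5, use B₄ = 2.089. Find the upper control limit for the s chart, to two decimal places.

9.75

s̄ = (3.5 + 5.4 + 4.4 + 4.8 + 5.1 + 4.8) / 6 = 4.6667
UCL_s = B₄·s̄ = 2.089 × 4.6667 = 9.7487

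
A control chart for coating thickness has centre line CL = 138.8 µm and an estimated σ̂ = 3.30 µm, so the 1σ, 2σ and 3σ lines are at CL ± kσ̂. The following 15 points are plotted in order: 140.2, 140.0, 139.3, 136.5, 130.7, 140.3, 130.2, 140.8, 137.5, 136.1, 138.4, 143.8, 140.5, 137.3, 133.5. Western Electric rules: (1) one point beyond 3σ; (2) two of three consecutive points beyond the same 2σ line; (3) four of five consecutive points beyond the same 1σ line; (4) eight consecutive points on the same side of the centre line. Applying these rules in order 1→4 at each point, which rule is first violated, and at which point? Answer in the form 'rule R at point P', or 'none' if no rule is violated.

rule 2 at point 7

Zone of each point (C = within 1σ̂, B = 1σ̂–2σ̂, A = 2σ̂–3σ̂, * = beyond 3σ̂; sign = side of CL): 1:+C, 2:+C, 3:+C, 4:-C, 5:-A, 6:+C, 7:-A, 8:+C, 9:-C, 10:-C, 11:-C, 12:+B, 13:+C, 14:-C, 15:-B
Rule 2 (two of three consecutive points beyond the same 2σ limit) is satisfied at point 7.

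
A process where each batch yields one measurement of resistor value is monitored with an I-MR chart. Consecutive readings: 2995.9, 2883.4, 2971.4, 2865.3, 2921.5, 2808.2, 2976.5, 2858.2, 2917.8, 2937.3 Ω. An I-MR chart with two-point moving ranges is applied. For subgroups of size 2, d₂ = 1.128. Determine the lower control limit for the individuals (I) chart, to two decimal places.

2664.79

X̄ = (2995.9 + 2883.4 + 2971.4 + 2865.3 + 2921.5 + 2808.2 + 2976.5 + 2858.2 + 2917.8 + 2937.3) / 10 = 2913.5500
Moving ranges: 112.5, 88.0, 106.1, 56.2, 113.3, 168.3, 118.3, 59.6, 19.5; M̄R̄ = 841.8000 / 9 = 93.5333
LCL = X̄ − 3·M̄R̄/d₂ = 2913.5500 − 3 × 93.5333 / 1.128 = 2664.7911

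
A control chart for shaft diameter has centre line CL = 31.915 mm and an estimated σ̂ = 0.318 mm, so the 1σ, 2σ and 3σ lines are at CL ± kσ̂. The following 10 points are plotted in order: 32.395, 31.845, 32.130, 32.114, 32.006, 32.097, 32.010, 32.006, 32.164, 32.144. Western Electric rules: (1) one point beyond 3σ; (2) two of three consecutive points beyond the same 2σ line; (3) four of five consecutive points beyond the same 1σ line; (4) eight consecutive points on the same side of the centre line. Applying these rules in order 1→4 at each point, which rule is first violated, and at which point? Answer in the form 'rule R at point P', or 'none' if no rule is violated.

rule 4 at point 10

Zone of each point (C = within 1σ̂, B = 1σ̂–2σ̂, A = 2σ̂–3σ̂, * = beyond 3σ̂; sign = side of CL): 1:+B, 2:-C, 3:+C, 4:+C, 5:+C, 6:+C, 7:+C, 8:+C, 9:+C, 10:+C
Rule 4 (eight consecutive points on the same side of the centre line) is satisfied at point 10.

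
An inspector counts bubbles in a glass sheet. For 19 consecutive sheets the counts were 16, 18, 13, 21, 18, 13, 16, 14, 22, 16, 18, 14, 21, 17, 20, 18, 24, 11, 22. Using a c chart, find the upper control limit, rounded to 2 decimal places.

30.01

c̄ = (16 + 18 + 13 + 21 + 18 + 13 + 16 + 14 + 22 + 16 + 18 + 14 + 21 + 17 + 20 + 18 + 24 + 11 + 22) / 19 = 332 / 19 = 17.4737
UCL = c̄ + 3√c̄ = 17.4737 + 3 × √17.4737 = 17.4737 + 3 × 4.1802 = 30.0141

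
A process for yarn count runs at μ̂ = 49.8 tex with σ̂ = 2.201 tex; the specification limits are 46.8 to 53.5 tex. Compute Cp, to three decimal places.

0.507

Cp = (USL − LSL) / (6σ̂) = (53.5 − 46.8) / (6 × 2.201) = 6.7000 / 13.2060 = 0.5073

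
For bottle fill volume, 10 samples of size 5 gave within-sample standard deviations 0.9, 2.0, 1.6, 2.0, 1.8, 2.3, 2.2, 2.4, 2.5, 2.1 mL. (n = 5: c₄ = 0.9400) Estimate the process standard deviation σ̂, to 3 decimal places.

2.106

s̄ = (0.9 + 2.0 + 1.6 + 2.0 + 1.8 + 2.3 + 2.2 + 2.4 + 2.5 + 2.1) / 10 = 1.9800
σ̂ = s̄ / c₄ = 1.9800 / 0.9400 = 2.1064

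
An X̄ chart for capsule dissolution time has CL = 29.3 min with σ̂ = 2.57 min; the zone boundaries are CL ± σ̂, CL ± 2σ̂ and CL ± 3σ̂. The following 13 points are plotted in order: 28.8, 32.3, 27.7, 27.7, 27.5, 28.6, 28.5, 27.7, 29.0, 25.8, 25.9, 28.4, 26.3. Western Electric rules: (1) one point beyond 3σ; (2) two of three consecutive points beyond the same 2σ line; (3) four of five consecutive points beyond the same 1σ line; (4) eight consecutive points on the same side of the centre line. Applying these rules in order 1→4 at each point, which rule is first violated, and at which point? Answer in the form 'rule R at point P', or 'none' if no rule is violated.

Zone of each point (C = within 1σ̂, B = 1σ̂–2σ̂, A = 2σ̂–3σ̂, * = beyond 3σ̂; sign = side of CL): 1:-C, 2:+B, 3:-C, 4:-C, 5:-C, 6:-C, 7:-C, 8:-C, 9:-C, 10:-B, 11:-B, 12:-C, 13:-B
Rule 4 (eight consecutive points on the same side of the centre line) is satisfied at point 10.

rule 4 at point 10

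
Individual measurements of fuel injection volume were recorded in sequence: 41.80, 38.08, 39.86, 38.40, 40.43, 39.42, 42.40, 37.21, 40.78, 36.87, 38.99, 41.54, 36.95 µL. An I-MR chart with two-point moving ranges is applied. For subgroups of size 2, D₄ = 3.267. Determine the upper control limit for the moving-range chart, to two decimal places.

Moving ranges: 3.72, 1.78, 1.46, 2.03, 1.01, 2.98, 5.19, 3.57, 3.91, 2.12, 2.55, 4.59; M̄R̄ = 34.9100 / 12 = 2.9092
UCL_MR = D₄·M̄R̄ = 3.267 × 2.9092 = 9.5042

9.50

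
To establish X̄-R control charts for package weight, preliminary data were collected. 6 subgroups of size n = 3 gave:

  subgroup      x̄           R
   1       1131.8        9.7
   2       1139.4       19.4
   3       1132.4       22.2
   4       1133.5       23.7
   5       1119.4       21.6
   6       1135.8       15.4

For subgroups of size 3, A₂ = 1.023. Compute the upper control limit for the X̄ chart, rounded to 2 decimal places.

1151.15

X̄̄ = (1131.8 + 1139.4 + 1132.4 + 1133.5 + 1119.4 + 1135.8) / 6 = 6792.3000 / 6 = 1132.0500
R̄ = (9.7 + 19.4 + 22.2 + 23.7 + 21.6 + 15.4) / 6 = 112.0000 / 6 = 18.6667
UCL = X̄̄ + A₂·R̄ = 1132.0500 + 1.023 × 18.6667 = 1151.1460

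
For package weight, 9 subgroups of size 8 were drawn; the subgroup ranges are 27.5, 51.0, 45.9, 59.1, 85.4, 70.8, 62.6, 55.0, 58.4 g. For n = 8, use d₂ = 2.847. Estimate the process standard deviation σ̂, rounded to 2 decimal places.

20.13

R̄ = (27.5 + 51.0 + 45.9 + 59.1 + 85.4 + 70.8 + 62.6 + 55.0 + 58.4) / 9 = 57.3000
σ̂ = R̄ / d₂ = 57.3000 / 2.847 = 20.1264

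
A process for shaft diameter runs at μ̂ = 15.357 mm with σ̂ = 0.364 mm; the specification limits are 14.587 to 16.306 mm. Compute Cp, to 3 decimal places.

Cp = (USL − LSL) / (6σ̂) = (16.306 − 14.587) / (6 × 0.364) = 1.7190 / 2.1840 = 0.7871

0.787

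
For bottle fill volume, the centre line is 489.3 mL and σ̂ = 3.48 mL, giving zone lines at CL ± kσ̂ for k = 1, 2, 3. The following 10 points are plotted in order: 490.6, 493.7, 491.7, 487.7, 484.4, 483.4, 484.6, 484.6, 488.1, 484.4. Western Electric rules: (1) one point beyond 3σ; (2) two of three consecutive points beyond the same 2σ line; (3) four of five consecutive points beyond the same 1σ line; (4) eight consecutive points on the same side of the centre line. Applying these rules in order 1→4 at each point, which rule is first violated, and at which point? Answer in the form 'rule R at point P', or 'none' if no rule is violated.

Zone of each point (C = within 1σ̂, B = 1σ̂–2σ̂, A = 2σ̂–3σ̂, * = beyond 3σ̂; sign = side of CL): 1:+C, 2:+B, 3:+C, 4:-C, 5:-B, 6:-B, 7:-B, 8:-B, 9:-C, 10:-B
Rule 3 (four of five consecutive points beyond the same 1σ limit) is satisfied at point 8.

rule 3 at point 8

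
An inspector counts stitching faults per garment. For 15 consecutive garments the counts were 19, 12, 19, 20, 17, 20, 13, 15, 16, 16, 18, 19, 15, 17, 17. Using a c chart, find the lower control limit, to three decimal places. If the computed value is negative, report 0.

c̄ = (19 + 12 + 19 + 20 + 17 + 20 + 13 + 15 + 16 + 16 + 18 + 19 + 15 + 17 + 17) / 15 = 253 / 15 = 16.8667
LCL = c̄ − 3√c̄ = 16.8667 − 3 × 4.1069 = 4.5460

4.546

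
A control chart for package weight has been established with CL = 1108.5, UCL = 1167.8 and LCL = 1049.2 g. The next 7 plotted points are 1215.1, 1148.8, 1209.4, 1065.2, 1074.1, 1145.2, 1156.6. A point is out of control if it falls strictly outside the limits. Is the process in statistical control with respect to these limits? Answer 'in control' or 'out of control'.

out of control

Compare each point to [1049.2, 1167.8]: sample 1 = 1215.1 > UCL; sample 3 = 1209.4 > UCL.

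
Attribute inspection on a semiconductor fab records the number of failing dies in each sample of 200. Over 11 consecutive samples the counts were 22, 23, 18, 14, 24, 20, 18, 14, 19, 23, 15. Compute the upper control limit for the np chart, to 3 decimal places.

p̄ = Σdᵢ / (k·n) = 210 / (11 × 200) = 0.09545
UCL = np̄ + 3·√(np̄(1−p̄)) = 19.0909 + 3 × √(19.0909×0.90455) = 19.0909 + 3 × 4.1555 = 31.5576

31.558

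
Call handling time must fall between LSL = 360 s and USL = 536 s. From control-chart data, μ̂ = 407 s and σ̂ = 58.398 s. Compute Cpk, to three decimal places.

0.268

Cpu = (USL − μ̂) / (3σ̂) = (536 − 407) / (3 × 58.398) = 0.7363; Cpl = (μ̂ − LSL) / (3σ̂) = (407 − 360) / (3 × 58.398) = 0.2683; Cpk = min(Cpu, Cpl) = 0.2683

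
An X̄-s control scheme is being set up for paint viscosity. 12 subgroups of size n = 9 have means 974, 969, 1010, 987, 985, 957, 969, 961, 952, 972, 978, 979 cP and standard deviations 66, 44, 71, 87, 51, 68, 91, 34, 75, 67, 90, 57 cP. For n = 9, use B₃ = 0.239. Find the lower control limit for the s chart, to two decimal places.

s̄ = (66 + 44 + 71 + 87 + 51 + 68 + 91 + 34 + 75 + 67 + 90 + 57) / 12 = 66.7500
LCL_s = B₃·s̄ = 0.239 × 66.7500 = 15.9532

15.95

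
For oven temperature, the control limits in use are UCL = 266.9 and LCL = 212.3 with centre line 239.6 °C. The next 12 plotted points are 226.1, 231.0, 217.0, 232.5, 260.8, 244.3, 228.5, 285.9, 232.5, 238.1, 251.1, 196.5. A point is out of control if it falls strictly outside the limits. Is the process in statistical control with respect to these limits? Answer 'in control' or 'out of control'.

Compare each point to [212.3, 266.9]: sample 8 = 285.9 > UCL; sample 12 = 196.5 < LCL.

out of control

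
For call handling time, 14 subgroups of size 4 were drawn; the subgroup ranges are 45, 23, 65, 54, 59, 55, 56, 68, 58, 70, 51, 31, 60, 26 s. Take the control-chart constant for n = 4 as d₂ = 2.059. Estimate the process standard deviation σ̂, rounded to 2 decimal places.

25.01

R̄ = (45 + 23 + 65 + 54 + 59 + 55 + 56 + 68 + 58 + 70 + 51 + 31 + 60 + 26) / 14 = 51.5000
σ̂ = R̄ / d₂ = 51.5000 / 2.059 = 25.0121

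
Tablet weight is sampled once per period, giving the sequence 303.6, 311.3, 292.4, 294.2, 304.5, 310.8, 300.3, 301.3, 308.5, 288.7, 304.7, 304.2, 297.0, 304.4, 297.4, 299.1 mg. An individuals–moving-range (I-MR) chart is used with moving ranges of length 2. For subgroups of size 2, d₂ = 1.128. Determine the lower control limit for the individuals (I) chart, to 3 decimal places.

279.538

X̄ = (303.6 + 311.3 + 292.4 + 294.2 + 304.5 + 310.8 + 300.3 + 301.3 + 308.5 + 288.7 + 304.7 + 304.2 + 297.0 + 304.4 + 297.4 + 299.1) / 16 = 301.4000
Moving ranges: 7.7, 18.9, 1.8, 10.3, 6.3, 10.5, 1.0, 7.2, 19.8, 16.0, 0.5, 7.2, 7.4, 7.0, 1.7; M̄R̄ = 123.3000 / 15 = 8.2200
LCL = X̄ − 3·M̄R̄/d₂ = 301.4000 − 3 × 8.2200 / 1.128 = 279.5383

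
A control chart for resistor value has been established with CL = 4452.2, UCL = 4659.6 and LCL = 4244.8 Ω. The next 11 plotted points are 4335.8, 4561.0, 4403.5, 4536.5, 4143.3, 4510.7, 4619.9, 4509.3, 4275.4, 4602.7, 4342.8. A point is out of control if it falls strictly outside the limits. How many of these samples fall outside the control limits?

Compare each point to [4244.8, 4659.6]: sample 5 = 4143.3 < LCL.

1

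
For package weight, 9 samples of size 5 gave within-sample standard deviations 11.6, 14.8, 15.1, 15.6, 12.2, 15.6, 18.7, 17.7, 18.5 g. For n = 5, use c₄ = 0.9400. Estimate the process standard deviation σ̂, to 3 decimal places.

16.525

s̄ = (11.6 + 14.8 + 15.1 + 15.6 + 12.2 + 15.6 + 18.7 + 17.7 + 18.5) / 9 = 15.5333
σ̂ = s̄ / c₄ = 15.5333 / 0.9400 = 16.5248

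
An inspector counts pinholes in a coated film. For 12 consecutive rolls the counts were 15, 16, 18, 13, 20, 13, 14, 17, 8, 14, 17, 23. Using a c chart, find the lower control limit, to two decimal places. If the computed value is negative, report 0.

3.79

c̄ = (15 + 16 + 18 + 13 + 20 + 13 + 14 + 17 + 8 + 14 + 17 + 23) / 12 = 188 / 12 = 15.6667
LCL = c̄ − 3√c̄ = 15.6667 − 3 × 3.9581 = 3.7923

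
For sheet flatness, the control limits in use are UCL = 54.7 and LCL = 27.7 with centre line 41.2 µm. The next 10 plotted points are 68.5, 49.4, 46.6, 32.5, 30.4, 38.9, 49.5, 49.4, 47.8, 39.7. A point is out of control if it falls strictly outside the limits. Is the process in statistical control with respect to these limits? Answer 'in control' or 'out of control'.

Compare each point to [27.7, 54.7]: sample 1 = 68.5 > UCL.

out of control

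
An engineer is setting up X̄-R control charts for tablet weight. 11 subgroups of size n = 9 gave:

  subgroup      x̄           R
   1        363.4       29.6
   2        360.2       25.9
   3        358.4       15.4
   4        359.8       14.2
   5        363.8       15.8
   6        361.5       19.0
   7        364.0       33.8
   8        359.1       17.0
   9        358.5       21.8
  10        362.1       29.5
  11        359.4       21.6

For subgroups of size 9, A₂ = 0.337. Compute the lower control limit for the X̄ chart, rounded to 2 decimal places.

353.46

X̄̄ = (363.4 + 360.2 + 358.4 + 359.8 + 363.8 + 361.5 + 364.0 + 359.1 + 358.5 + 362.1 + 359.4) / 11 = 3970.2000 / 11 = 360.9273
R̄ = (29.6 + 25.9 + 15.4 + 14.2 + 15.8 + 19.0 + 33.8 + 17.0 + 21.8 + 29.5 + 21.6) / 11 = 243.6000 / 11 = 22.1455
LCL = X̄̄ − A₂·R̄ = 360.9273 − 0.337 × 22.1455 = 353.4643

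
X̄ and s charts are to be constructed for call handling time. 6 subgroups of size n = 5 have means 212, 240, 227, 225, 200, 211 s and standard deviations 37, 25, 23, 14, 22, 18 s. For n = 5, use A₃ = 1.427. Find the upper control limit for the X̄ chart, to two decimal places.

X̄̄ = (212 + 240 + 227 + 225 + 200 + 211) / 6 = 219.1667
s̄ = (37 + 25 + 23 + 14 + 22 + 18) / 6 = 23.1667
UCL = X̄̄ + A₃·s̄ = 219.1667 + 1.427 × 23.1667 = 252.2255

252.23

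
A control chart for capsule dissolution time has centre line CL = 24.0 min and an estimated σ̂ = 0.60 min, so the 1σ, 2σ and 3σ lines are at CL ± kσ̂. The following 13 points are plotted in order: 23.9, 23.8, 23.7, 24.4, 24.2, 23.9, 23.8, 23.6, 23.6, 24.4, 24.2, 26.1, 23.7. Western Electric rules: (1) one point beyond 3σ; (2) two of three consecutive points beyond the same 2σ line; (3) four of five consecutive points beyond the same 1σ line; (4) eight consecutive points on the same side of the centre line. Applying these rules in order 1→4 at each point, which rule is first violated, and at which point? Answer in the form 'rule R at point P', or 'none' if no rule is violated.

Zone of each point (C = within 1σ̂, B = 1σ̂–2σ̂, A = 2σ̂–3σ̂, * = beyond 3σ̂; sign = side of CL): 1:-C, 2:-C, 3:-C, 4:+C, 5:+C, 6:-C, 7:-C, 8:-C, 9:-C, 10:+C, 11:+C, 12:+*, 13:-C
Rule 1 (one point beyond the 3σ limits) is satisfied at point 12.

rule 1 at point 12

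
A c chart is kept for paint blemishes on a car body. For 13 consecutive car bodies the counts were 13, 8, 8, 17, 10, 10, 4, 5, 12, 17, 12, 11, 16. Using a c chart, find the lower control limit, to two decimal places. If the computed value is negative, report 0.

1.05

c̄ = (13 + 8 + 8 + 17 + 10 + 10 + 4 + 5 + 12 + 17 + 12 + 11 + 16) / 13 = 143 / 13 = 11.0000
LCL = c̄ − 3√c̄ = 11.0000 − 3 × 3.3166 = 1.0501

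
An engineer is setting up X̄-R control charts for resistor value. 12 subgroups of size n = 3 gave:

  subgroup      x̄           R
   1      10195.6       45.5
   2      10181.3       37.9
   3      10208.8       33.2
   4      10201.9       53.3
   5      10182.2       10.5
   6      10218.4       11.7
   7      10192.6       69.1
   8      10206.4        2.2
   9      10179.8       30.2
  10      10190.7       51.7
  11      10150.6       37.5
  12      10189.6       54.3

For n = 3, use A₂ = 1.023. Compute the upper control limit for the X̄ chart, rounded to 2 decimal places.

X̄̄ = (10195.6 + 10181.3 + 10208.8 + 10201.9 + 10182.2 + 10218.4 + 10192.6 + 10206.4 + 10179.8 + 10190.7 + 10150.6 + 10189.6) / 12 = 122297.9000 / 12 = 10191.4917
R̄ = (45.5 + 37.9 + 33.2 + 53.3 + 10.5 + 11.7 + 69.1 + 2.2 + 30.2 + 51.7 + 37.5 + 54.3) / 12 = 437.1000 / 12 = 36.4250
UCL = X̄̄ + A₂·R̄ = 10191.4917 + 1.023 × 36.4250 = 10228.7544

10228.75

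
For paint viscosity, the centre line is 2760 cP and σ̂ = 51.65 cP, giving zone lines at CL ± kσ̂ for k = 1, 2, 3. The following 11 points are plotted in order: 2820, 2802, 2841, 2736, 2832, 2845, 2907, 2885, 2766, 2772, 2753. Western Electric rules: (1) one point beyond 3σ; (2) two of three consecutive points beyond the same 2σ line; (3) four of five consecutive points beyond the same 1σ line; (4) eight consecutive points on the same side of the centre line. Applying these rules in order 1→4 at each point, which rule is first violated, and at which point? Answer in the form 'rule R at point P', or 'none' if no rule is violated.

rule 3 at point 7

Zone of each point (C = within 1σ̂, B = 1σ̂–2σ̂, A = 2σ̂–3σ̂, * = beyond 3σ̂; sign = side of CL): 1:+B, 2:+C, 3:+B, 4:-C, 5:+B, 6:+B, 7:+A, 8:+A, 9:+C, 10:+C, 11:-C
Rule 3 (four of five consecutive points beyond the same 1σ limit) is satisfied at point 7.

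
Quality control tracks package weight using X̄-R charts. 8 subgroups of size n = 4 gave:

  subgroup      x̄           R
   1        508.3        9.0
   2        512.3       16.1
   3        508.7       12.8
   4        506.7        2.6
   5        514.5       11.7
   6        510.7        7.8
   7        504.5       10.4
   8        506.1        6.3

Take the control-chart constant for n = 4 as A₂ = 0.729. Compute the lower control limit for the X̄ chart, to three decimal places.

X̄̄ = (508.3 + 512.3 + 508.7 + 506.7 + 514.5 + 510.7 + 504.5 + 506.1) / 8 = 4071.8000 / 8 = 508.9750
R̄ = (9.0 + 16.1 + 12.8 + 2.6 + 11.7 + 7.8 + 10.4 + 6.3) / 8 = 76.7000 / 8 = 9.5875
LCL = X̄̄ − A₂·R̄ = 508.9750 − 0.729 × 9.5875 = 501.9857

501.986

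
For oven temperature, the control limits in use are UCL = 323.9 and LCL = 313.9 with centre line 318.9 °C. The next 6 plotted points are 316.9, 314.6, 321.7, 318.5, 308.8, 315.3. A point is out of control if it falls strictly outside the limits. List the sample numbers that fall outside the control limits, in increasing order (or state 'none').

5

Compare each point to [313.9, 323.9]: sample 5 = 308.8 < LCL.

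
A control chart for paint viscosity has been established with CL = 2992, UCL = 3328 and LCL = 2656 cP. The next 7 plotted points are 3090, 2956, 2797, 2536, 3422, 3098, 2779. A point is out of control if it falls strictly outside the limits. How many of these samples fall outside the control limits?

Compare each point to [2656, 3328]: sample 4 = 2536 < LCL; sample 5 = 3422 > UCL.

2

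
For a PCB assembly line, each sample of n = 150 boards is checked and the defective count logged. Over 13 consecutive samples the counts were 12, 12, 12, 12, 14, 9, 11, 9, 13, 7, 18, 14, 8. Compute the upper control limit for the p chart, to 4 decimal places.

p̄ = Σdᵢ / (k·n) = 151 / (13 × 150) = 0.07744
UCL = p̄ + 3·√(p̄(1−p̄)/n) = 0.07744 + 3 × √(0.07744×0.92256/150) = 0.07744 + 3 × 0.02182 = 0.14291

0.1429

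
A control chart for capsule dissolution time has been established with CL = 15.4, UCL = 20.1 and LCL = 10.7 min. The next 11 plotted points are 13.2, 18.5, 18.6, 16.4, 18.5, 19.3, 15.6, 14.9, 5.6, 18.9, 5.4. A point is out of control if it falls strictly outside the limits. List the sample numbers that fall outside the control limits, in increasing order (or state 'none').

9, 11

Compare each point to [10.7, 20.1]: sample 9 = 5.6 < LCL; sample 11 = 5.4 < LCL.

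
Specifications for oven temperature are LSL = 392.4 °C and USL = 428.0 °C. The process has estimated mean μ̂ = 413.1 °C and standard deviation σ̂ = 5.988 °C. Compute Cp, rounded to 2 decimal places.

Cp = (USL − LSL) / (6σ̂) = (428.0 − 392.4) / (6 × 5.988) = 35.6000 / 35.9280 = 0.9909

0.99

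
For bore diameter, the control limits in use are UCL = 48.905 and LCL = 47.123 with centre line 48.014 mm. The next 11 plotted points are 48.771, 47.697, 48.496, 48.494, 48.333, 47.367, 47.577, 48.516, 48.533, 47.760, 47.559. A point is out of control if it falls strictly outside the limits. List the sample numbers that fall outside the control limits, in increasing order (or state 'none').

All 11 points lie within [47.123, 48.905].

none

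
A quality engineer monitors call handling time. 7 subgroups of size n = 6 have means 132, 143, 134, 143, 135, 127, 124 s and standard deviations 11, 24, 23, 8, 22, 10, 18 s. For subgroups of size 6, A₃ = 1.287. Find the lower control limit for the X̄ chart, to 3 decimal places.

112.673

X̄̄ = (132 + 143 + 134 + 143 + 135 + 127 + 124) / 7 = 134.0000
s̄ = (11 + 24 + 23 + 8 + 22 + 10 + 18) / 7 = 16.5714
LCL = X̄̄ − A₃·s̄ = 134.0000 − 1.287 × 16.5714 = 112.6726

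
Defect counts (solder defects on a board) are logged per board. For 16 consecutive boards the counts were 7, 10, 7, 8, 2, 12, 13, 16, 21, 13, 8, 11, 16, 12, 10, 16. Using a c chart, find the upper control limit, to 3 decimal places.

c̄ = (7 + 10 + 7 + 8 + 2 + 12 + 13 + 16 + 21 + 13 + 8 + 11 + 16 + 12 + 10 + 16) / 16 = 182 / 16 = 11.3750
UCL = c̄ + 3√c̄ = 11.3750 + 3 × √11.3750 = 11.3750 + 3 × 3.3727 = 21.4931

21.493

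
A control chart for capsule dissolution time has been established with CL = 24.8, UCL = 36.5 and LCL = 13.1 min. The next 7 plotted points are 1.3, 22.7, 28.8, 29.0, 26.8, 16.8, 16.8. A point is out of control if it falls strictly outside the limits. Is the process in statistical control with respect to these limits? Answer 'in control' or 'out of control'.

out of control

Compare each point to [13.1, 36.5]: sample 1 = 1.3 < LCL.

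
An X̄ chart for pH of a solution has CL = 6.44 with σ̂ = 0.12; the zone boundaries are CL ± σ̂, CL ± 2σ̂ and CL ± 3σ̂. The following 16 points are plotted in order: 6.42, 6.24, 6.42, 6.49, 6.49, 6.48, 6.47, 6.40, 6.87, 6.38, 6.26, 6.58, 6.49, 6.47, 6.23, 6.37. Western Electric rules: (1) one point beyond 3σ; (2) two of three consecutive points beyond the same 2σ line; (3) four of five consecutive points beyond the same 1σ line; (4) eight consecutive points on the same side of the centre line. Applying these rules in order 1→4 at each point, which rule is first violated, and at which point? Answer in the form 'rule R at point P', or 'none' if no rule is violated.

Zone of each point (C = within 1σ̂, B = 1σ̂–2σ̂, A = 2σ̂–3σ̂, * = beyond 3σ̂; sign = side of CL): 1:-C, 2:-B, 3:-C, 4:+C, 5:+C, 6:+C, 7:+C, 8:-C, 9:+*, 10:-C, 11:-B, 12:+B, 13:+C, 14:+C, 15:-B, 16:-C
Rule 1 (one point beyond the 3σ limits) is satisfied at point 9.

rule 1 at point 9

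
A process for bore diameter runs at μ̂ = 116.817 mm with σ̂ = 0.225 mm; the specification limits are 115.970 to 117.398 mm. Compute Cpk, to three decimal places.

0.861

Cpu = (USL − μ̂) / (3σ̂) = (117.398 − 116.817) / (3 × 0.225) = 0.8607; Cpl = (μ̂ − LSL) / (3σ̂) = (116.817 − 115.970) / (3 × 0.225) = 1.2548; Cpk = min(Cpu, Cpl) = 0.8607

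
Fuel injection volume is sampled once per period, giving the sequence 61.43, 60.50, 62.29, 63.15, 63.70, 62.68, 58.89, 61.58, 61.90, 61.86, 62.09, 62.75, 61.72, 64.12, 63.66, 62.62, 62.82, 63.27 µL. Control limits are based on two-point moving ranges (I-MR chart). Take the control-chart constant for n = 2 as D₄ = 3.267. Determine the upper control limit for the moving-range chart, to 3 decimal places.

Moving ranges: 0.93, 1.79, 0.86, 0.55, 1.02, 3.79, 2.69, 0.32, 0.04, 0.23, 0.66, 1.03, 2.40, 0.46, 1.04, 0.20, 0.45; M̄R̄ = 18.4600 / 17 = 1.0859
UCL_MR = D₄·M̄R̄ = 3.267 × 1.0859 = 3.5476

3.548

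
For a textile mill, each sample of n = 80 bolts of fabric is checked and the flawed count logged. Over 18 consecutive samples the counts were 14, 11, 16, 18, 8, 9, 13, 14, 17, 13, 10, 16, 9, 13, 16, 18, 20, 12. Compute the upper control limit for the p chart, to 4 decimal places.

0.2980

p̄ = Σdᵢ / (k·n) = 247 / (18 × 80) = 0.17153
UCL = p̄ + 3·√(p̄(1−p̄)/n) = 0.17153 + 3 × √(0.17153×0.82847/80) = 0.17153 + 3 × 0.04215 = 0.29797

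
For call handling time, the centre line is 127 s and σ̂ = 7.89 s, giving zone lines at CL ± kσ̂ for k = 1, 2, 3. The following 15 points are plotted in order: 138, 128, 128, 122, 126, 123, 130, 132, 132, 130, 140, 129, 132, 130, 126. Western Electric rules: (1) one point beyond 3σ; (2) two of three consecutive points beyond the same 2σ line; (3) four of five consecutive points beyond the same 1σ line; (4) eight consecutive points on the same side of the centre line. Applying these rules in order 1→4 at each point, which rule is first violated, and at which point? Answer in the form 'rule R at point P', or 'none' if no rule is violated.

rule 4 at point 14

Zone of each point (C = within 1σ̂, B = 1σ̂–2σ̂, A = 2σ̂–3σ̂, * = beyond 3σ̂; sign = side of CL): 1:+B, 2:+C, 3:+C, 4:-C, 5:-C, 6:-C, 7:+C, 8:+C, 9:+C, 10:+C, 11:+B, 12:+C, 13:+C, 14:+C, 15:-C
Rule 4 (eight consecutive points on the same side of the centre line) is satisfied at point 14.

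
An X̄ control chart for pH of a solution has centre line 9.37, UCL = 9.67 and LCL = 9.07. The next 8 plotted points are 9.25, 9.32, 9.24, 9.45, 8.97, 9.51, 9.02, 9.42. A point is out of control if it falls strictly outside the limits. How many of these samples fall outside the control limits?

2

Compare each point to [9.07, 9.67]: sample 5 = 8.97 < LCL; sample 7 = 9.02 < LCL.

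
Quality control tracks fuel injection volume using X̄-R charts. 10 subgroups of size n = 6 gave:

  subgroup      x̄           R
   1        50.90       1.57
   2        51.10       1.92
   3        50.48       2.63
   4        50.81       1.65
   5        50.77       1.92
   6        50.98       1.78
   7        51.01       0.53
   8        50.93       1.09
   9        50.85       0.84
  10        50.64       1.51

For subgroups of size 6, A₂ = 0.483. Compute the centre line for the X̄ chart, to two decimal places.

50.85

X̄̄ = (50.90 + 51.10 + 50.48 + 50.81 + 50.77 + 50.98 + 51.01 + 50.93 + 50.85 + 50.64) / 10 = 508.4700 / 10 = 50.8470
CL = X̄̄ = 50.8470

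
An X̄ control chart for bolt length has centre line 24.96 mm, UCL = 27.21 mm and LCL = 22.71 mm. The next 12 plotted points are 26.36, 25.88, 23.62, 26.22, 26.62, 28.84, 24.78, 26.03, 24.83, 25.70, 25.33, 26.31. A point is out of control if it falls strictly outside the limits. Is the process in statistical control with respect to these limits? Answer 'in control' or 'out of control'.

Compare each point to [22.71, 27.21]: sample 6 = 28.84 > UCL.

out of control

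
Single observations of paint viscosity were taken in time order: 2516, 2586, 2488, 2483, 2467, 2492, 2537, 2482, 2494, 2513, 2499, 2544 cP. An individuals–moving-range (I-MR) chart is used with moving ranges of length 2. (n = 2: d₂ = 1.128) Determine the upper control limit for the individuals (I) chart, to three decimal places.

X̄ = (2516 + 2586 + 2488 + 2483 + 2467 + 2492 + 2537 + 2482 + 2494 + 2513 + 2499 + 2544) / 12 = 2508.4167
Moving ranges: 70, 98, 5, 16, 25, 45, 55, 12, 19, 14, 45; M̄R̄ = 404.0000 / 11 = 36.7273
UCL = X̄ + 3·M̄R̄/d₂ = 2508.4167 + 3 × 36.7273 / 1.128 = 2606.0956

2606.096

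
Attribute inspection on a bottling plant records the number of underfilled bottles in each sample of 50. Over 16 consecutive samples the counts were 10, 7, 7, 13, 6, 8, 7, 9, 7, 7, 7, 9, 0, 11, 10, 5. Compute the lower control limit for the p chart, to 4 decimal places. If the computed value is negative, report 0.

0.0007

p̄ = Σdᵢ / (k·n) = 123 / (16 × 50) = 0.15375
LCL = p̄ − 3·√(p̄(1−p̄)/n) = 0.15375 − 3 × 0.05101 = 0.00071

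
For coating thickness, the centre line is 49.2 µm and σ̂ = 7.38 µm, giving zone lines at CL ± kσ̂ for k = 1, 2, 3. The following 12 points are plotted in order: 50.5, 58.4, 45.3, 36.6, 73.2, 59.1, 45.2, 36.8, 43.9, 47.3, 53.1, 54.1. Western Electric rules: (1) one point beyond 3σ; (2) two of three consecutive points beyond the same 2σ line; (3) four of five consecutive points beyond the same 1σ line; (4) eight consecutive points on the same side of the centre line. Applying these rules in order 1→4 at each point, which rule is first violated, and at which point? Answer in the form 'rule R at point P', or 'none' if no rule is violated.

Zone of each point (C = within 1σ̂, B = 1σ̂–2σ̂, A = 2σ̂–3σ̂, * = beyond 3σ̂; sign = side of CL): 1:+C, 2:+B, 3:-C, 4:-B, 5:+*, 6:+B, 7:-C, 8:-B, 9:-C, 10:-C, 11:+C, 12:+C
Rule 1 (one point beyond the 3σ limits) is satisfied at point 5.

rule 1 at point 5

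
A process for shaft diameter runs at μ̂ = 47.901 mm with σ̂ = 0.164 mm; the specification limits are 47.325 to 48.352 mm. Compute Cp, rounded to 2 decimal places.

Cp = (USL − LSL) / (6σ̂) = (48.352 − 47.325) / (6 × 0.164) = 1.0270 / 0.9840 = 1.0437

1.04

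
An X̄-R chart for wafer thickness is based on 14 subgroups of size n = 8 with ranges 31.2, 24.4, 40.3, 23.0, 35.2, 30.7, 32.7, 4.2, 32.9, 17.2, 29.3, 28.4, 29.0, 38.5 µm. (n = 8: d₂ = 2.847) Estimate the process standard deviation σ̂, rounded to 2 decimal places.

R̄ = (31.2 + 24.4 + 40.3 + 23.0 + 35.2 + 30.7 + 32.7 + 4.2 + 32.9 + 17.2 + 29.3 + 28.4 + 29.0 + 38.5) / 14 = 28.3571
σ̂ = R̄ / d₂ = 28.3571 / 2.847 = 9.9604

9.96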